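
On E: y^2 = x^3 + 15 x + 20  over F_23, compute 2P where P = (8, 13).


Doubling: s = (3 x1^2 + a) / (2 y1)
s = (3*8^2 + 15) / (2*13) mod 23 = 0
x3 = s^2 - 2 x1 mod 23 = 0^2 - 2*8 = 7
y3 = s (x1 - x3) - y1 mod 23 = 0 * (8 - 7) - 13 = 10

2P = (7, 10)


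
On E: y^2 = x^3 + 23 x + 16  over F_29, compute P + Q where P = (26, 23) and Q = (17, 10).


P != Q, so use the chord formula.
s = (y2 - y1) / (x2 - x1) = (16) / (20) mod 29 = 24
x3 = s^2 - x1 - x2 mod 29 = 24^2 - 26 - 17 = 11
y3 = s (x1 - x3) - y1 mod 29 = 24 * (26 - 11) - 23 = 18

P + Q = (11, 18)


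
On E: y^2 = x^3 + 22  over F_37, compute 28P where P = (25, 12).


k = 28 = 11100_2 (binary, LSB first: 00111)
Double-and-add from P = (25, 12):
  bit 0 = 0: acc unchanged = O
  bit 1 = 0: acc unchanged = O
  bit 2 = 1: acc = O + (16, 14) = (16, 14)
  bit 3 = 1: acc = (16, 14) + (6, 33) = (36, 24)
  bit 4 = 1: acc = (36, 24) + (13, 6) = (4, 30)

28P = (4, 30)


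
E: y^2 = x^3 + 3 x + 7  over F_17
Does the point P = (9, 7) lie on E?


Check whether y^2 = x^3 + 3 x + 7 (mod 17) for (x, y) = (9, 7).
LHS: y^2 = 7^2 mod 17 = 15
RHS: x^3 + 3 x + 7 = 9^3 + 3*9 + 7 mod 17 = 15
LHS = RHS

Yes, on the curve


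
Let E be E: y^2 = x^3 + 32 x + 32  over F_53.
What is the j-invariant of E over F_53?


Delta = -16(4 a^3 + 27 b^2) mod 53 = 28
-1728 * (4 a)^3 = -1728 * (4*32)^3 mod 53 = 1
j = 1 * 28^(-1) mod 53 = 36

j = 36 (mod 53)


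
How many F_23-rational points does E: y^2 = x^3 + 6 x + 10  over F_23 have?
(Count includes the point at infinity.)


For each x in F_23, count y with y^2 = x^3 + 6 x + 10 mod 23:
  x = 3: RHS = 9, y in [3, 20]  -> 2 point(s)
  x = 4: RHS = 6, y in [11, 12]  -> 2 point(s)
  x = 5: RHS = 4, y in [2, 21]  -> 2 point(s)
  x = 6: RHS = 9, y in [3, 20]  -> 2 point(s)
  x = 7: RHS = 4, y in [2, 21]  -> 2 point(s)
  x = 8: RHS = 18, y in [8, 15]  -> 2 point(s)
  x = 10: RHS = 12, y in [9, 14]  -> 2 point(s)
  x = 11: RHS = 4, y in [2, 21]  -> 2 point(s)
  x = 12: RHS = 16, y in [4, 19]  -> 2 point(s)
  x = 13: RHS = 8, y in [10, 13]  -> 2 point(s)
  x = 14: RHS = 9, y in [3, 20]  -> 2 point(s)
  x = 15: RHS = 2, y in [5, 18]  -> 2 point(s)
  x = 16: RHS = 16, y in [4, 19]  -> 2 point(s)
  x = 18: RHS = 16, y in [4, 19]  -> 2 point(s)
  x = 21: RHS = 13, y in [6, 17]  -> 2 point(s)
  x = 22: RHS = 3, y in [7, 16]  -> 2 point(s)
Affine points: 32. Add the point at infinity: total = 33.

#E(F_23) = 33


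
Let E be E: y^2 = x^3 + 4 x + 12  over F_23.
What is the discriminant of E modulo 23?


4 a^3 + 27 b^2 = 4*4^3 + 27*12^2 = 256 + 3888 = 4144
Delta = -16 * (4144) = -66304
Delta mod 23 = 5

Delta = 5 (mod 23)


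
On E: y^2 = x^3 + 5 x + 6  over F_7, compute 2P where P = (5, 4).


Doubling: s = (3 x1^2 + a) / (2 y1)
s = (3*5^2 + 5) / (2*4) mod 7 = 3
x3 = s^2 - 2 x1 mod 7 = 3^2 - 2*5 = 6
y3 = s (x1 - x3) - y1 mod 7 = 3 * (5 - 6) - 4 = 0

2P = (6, 0)


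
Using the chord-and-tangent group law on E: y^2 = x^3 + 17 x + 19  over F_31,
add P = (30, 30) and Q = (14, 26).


P != Q, so use the chord formula.
s = (y2 - y1) / (x2 - x1) = (27) / (15) mod 31 = 8
x3 = s^2 - x1 - x2 mod 31 = 8^2 - 30 - 14 = 20
y3 = s (x1 - x3) - y1 mod 31 = 8 * (30 - 20) - 30 = 19

P + Q = (20, 19)


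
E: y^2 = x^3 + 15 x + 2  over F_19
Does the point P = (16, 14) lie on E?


Check whether y^2 = x^3 + 15 x + 2 (mod 19) for (x, y) = (16, 14).
LHS: y^2 = 14^2 mod 19 = 6
RHS: x^3 + 15 x + 2 = 16^3 + 15*16 + 2 mod 19 = 6
LHS = RHS

Yes, on the curve


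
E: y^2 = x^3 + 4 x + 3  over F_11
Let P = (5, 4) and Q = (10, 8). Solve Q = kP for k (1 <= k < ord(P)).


Enumerate multiples of P until we hit Q = (10, 8):
  1P = (5, 4)
  2P = (10, 3)
  3P = (0, 6)
  4P = (0, 5)
  5P = (10, 8)
Match found at i = 5.

k = 5


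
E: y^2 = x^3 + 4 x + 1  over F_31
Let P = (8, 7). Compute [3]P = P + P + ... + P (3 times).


k = 3 = 11_2 (binary, LSB first: 11)
Double-and-add from P = (8, 7):
  bit 0 = 1: acc = O + (8, 7) = (8, 7)
  bit 1 = 1: acc = (8, 7) + (25, 3) = (12, 14)

3P = (12, 14)


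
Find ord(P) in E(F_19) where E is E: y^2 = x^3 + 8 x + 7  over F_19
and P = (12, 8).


Compute successive multiples of P until we hit O:
  1P = (12, 8)
  2P = (15, 14)
  3P = (15, 5)
  4P = (12, 11)
  5P = O

ord(P) = 5


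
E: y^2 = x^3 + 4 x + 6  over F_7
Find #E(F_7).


For each x in F_7, count y with y^2 = x^3 + 4 x + 6 mod 7:
  x = 1: RHS = 4, y in [2, 5]  -> 2 point(s)
  x = 2: RHS = 1, y in [1, 6]  -> 2 point(s)
  x = 4: RHS = 2, y in [3, 4]  -> 2 point(s)
  x = 5: RHS = 4, y in [2, 5]  -> 2 point(s)
  x = 6: RHS = 1, y in [1, 6]  -> 2 point(s)
Affine points: 10. Add the point at infinity: total = 11.

#E(F_7) = 11


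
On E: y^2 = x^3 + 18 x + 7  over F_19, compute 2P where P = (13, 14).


Doubling: s = (3 x1^2 + a) / (2 y1)
s = (3*13^2 + 18) / (2*14) mod 19 = 14
x3 = s^2 - 2 x1 mod 19 = 14^2 - 2*13 = 18
y3 = s (x1 - x3) - y1 mod 19 = 14 * (13 - 18) - 14 = 11

2P = (18, 11)


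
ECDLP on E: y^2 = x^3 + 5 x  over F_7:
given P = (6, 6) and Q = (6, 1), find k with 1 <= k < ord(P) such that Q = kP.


Enumerate multiples of P until we hit Q = (6, 1):
  1P = (6, 6)
  2P = (4, 0)
  3P = (6, 1)
Match found at i = 3.

k = 3


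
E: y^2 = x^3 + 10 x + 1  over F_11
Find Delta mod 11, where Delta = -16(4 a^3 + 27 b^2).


4 a^3 + 27 b^2 = 4*10^3 + 27*1^2 = 4000 + 27 = 4027
Delta = -16 * (4027) = -64432
Delta mod 11 = 6

Delta = 6 (mod 11)


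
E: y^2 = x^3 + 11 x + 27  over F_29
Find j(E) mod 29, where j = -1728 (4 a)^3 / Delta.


Delta = -16(4 a^3 + 27 b^2) mod 29 = 1
-1728 * (4 a)^3 = -1728 * (4*11)^3 mod 29 = 16
j = 16 * 1^(-1) mod 29 = 16

j = 16 (mod 29)


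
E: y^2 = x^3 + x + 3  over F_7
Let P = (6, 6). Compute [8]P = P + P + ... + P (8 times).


k = 8 = 1000_2 (binary, LSB first: 0001)
Double-and-add from P = (6, 6):
  bit 0 = 0: acc unchanged = O
  bit 1 = 0: acc unchanged = O
  bit 2 = 0: acc unchanged = O
  bit 3 = 1: acc = O + (6, 1) = (6, 1)

8P = (6, 1)


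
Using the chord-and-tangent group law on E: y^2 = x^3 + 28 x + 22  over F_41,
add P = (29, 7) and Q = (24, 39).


P != Q, so use the chord formula.
s = (y2 - y1) / (x2 - x1) = (32) / (36) mod 41 = 10
x3 = s^2 - x1 - x2 mod 41 = 10^2 - 29 - 24 = 6
y3 = s (x1 - x3) - y1 mod 41 = 10 * (29 - 6) - 7 = 18

P + Q = (6, 18)


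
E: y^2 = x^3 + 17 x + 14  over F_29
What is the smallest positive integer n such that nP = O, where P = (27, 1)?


Compute successive multiples of P until we hit O:
  1P = (27, 1)
  2P = (4, 28)
  3P = (11, 13)
  4P = (26, 20)
  5P = (18, 2)
  6P = (8, 13)
  7P = (14, 3)
  8P = (22, 25)
  ... (continuing to 35P)
  35P = O

ord(P) = 35


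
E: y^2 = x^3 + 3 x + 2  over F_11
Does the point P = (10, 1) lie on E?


Check whether y^2 = x^3 + 3 x + 2 (mod 11) for (x, y) = (10, 1).
LHS: y^2 = 1^2 mod 11 = 1
RHS: x^3 + 3 x + 2 = 10^3 + 3*10 + 2 mod 11 = 9
LHS != RHS

No, not on the curve


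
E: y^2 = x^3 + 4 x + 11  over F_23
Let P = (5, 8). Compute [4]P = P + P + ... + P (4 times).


k = 4 = 100_2 (binary, LSB first: 001)
Double-and-add from P = (5, 8):
  bit 0 = 0: acc unchanged = O
  bit 1 = 0: acc unchanged = O
  bit 2 = 1: acc = O + (19, 0) = (19, 0)

4P = (19, 0)


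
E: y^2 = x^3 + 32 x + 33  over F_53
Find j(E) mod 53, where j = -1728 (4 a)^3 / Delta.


Delta = -16(4 a^3 + 27 b^2) mod 53 = 38
-1728 * (4 a)^3 = -1728 * (4*32)^3 mod 53 = 1
j = 1 * 38^(-1) mod 53 = 7

j = 7 (mod 53)


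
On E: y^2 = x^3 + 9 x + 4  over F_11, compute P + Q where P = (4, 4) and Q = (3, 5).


P != Q, so use the chord formula.
s = (y2 - y1) / (x2 - x1) = (1) / (10) mod 11 = 10
x3 = s^2 - x1 - x2 mod 11 = 10^2 - 4 - 3 = 5
y3 = s (x1 - x3) - y1 mod 11 = 10 * (4 - 5) - 4 = 8

P + Q = (5, 8)


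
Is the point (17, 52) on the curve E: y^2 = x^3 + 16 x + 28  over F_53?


Check whether y^2 = x^3 + 16 x + 28 (mod 53) for (x, y) = (17, 52).
LHS: y^2 = 52^2 mod 53 = 1
RHS: x^3 + 16 x + 28 = 17^3 + 16*17 + 28 mod 53 = 19
LHS != RHS

No, not on the curve


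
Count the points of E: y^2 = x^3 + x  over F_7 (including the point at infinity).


For each x in F_7, count y with y^2 = x^3 + 1 x + 0 mod 7:
  x = 0: RHS = 0, y in [0]  -> 1 point(s)
  x = 1: RHS = 2, y in [3, 4]  -> 2 point(s)
  x = 3: RHS = 2, y in [3, 4]  -> 2 point(s)
  x = 5: RHS = 4, y in [2, 5]  -> 2 point(s)
Affine points: 7. Add the point at infinity: total = 8.

#E(F_7) = 8


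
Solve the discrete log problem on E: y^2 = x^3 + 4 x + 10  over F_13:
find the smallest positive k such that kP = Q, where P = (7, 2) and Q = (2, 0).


Enumerate multiples of P until we hit Q = (2, 0):
  1P = (7, 2)
  2P = (3, 6)
  3P = (4, 8)
  4P = (6, 9)
  5P = (10, 6)
  6P = (5, 5)
  7P = (0, 7)
  8P = (2, 0)
Match found at i = 8.

k = 8


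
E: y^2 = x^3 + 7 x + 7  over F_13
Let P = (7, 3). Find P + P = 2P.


Doubling: s = (3 x1^2 + a) / (2 y1)
s = (3*7^2 + 7) / (2*3) mod 13 = 4
x3 = s^2 - 2 x1 mod 13 = 4^2 - 2*7 = 2
y3 = s (x1 - x3) - y1 mod 13 = 4 * (7 - 2) - 3 = 4

2P = (2, 4)


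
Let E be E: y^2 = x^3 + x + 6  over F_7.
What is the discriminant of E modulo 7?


4 a^3 + 27 b^2 = 4*1^3 + 27*6^2 = 4 + 972 = 976
Delta = -16 * (976) = -15616
Delta mod 7 = 1

Delta = 1 (mod 7)


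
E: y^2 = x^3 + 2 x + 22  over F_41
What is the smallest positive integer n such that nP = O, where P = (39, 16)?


Compute successive multiples of P until we hit O:
  1P = (39, 16)
  2P = (13, 21)
  3P = (21, 31)
  4P = (17, 34)
  5P = (6, 39)
  6P = (19, 21)
  7P = (1, 36)
  8P = (9, 20)
  ... (continuing to 33P)
  33P = O

ord(P) = 33


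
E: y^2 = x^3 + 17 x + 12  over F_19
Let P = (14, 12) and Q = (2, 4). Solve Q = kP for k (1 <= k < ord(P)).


Enumerate multiples of P until we hit Q = (2, 4):
  1P = (14, 12)
  2P = (2, 15)
  3P = (9, 1)
  4P = (13, 13)
  5P = (12, 5)
  6P = (10, 2)
  7P = (6, 8)
  8P = (4, 12)
  9P = (1, 7)
  10P = (1, 12)
  11P = (4, 7)
  12P = (6, 11)
  13P = (10, 17)
  14P = (12, 14)
  15P = (13, 6)
  16P = (9, 18)
  17P = (2, 4)
Match found at i = 17.

k = 17


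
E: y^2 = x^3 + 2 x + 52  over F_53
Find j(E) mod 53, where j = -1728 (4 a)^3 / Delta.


Delta = -16(4 a^3 + 27 b^2) mod 53 = 10
-1728 * (4 a)^3 = -1728 * (4*2)^3 mod 53 = 46
j = 46 * 10^(-1) mod 53 = 47

j = 47 (mod 53)


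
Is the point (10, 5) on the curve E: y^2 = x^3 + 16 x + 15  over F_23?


Check whether y^2 = x^3 + 16 x + 15 (mod 23) for (x, y) = (10, 5).
LHS: y^2 = 5^2 mod 23 = 2
RHS: x^3 + 16 x + 15 = 10^3 + 16*10 + 15 mod 23 = 2
LHS = RHS

Yes, on the curve


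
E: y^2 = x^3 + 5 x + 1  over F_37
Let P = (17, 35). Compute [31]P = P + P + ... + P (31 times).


k = 31 = 11111_2 (binary, LSB first: 11111)
Double-and-add from P = (17, 35):
  bit 0 = 1: acc = O + (17, 35) = (17, 35)
  bit 1 = 1: acc = (17, 35) + (19, 31) = (5, 15)
  bit 2 = 1: acc = (5, 15) + (26, 24) = (16, 12)
  bit 3 = 1: acc = (16, 12) + (15, 11) = (7, 34)
  bit 4 = 1: acc = (7, 34) + (23, 31) = (4, 14)

31P = (4, 14)


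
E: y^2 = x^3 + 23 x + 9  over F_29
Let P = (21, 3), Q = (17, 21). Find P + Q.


P != Q, so use the chord formula.
s = (y2 - y1) / (x2 - x1) = (18) / (25) mod 29 = 10
x3 = s^2 - x1 - x2 mod 29 = 10^2 - 21 - 17 = 4
y3 = s (x1 - x3) - y1 mod 29 = 10 * (21 - 4) - 3 = 22

P + Q = (4, 22)


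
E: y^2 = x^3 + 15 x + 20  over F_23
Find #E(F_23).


For each x in F_23, count y with y^2 = x^3 + 15 x + 20 mod 23:
  x = 1: RHS = 13, y in [6, 17]  -> 2 point(s)
  x = 2: RHS = 12, y in [9, 14]  -> 2 point(s)
  x = 3: RHS = 0, y in [0]  -> 1 point(s)
  x = 4: RHS = 6, y in [11, 12]  -> 2 point(s)
  x = 5: RHS = 13, y in [6, 17]  -> 2 point(s)
  x = 6: RHS = 4, y in [2, 21]  -> 2 point(s)
  x = 7: RHS = 8, y in [10, 13]  -> 2 point(s)
  x = 8: RHS = 8, y in [10, 13]  -> 2 point(s)
  x = 15: RHS = 9, y in [3, 20]  -> 2 point(s)
  x = 16: RHS = 9, y in [3, 20]  -> 2 point(s)
  x = 17: RHS = 13, y in [6, 17]  -> 2 point(s)
  x = 18: RHS = 4, y in [2, 21]  -> 2 point(s)
  x = 22: RHS = 4, y in [2, 21]  -> 2 point(s)
Affine points: 25. Add the point at infinity: total = 26.

#E(F_23) = 26


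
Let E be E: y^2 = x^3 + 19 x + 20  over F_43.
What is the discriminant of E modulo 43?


4 a^3 + 27 b^2 = 4*19^3 + 27*20^2 = 27436 + 10800 = 38236
Delta = -16 * (38236) = -611776
Delta mod 43 = 28

Delta = 28 (mod 43)


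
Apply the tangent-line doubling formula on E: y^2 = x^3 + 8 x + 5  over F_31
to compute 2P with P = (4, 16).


Doubling: s = (3 x1^2 + a) / (2 y1)
s = (3*4^2 + 8) / (2*16) mod 31 = 25
x3 = s^2 - 2 x1 mod 31 = 25^2 - 2*4 = 28
y3 = s (x1 - x3) - y1 mod 31 = 25 * (4 - 28) - 16 = 4

2P = (28, 4)


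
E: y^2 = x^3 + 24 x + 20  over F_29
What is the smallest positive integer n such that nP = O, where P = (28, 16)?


Compute successive multiples of P until we hit O:
  1P = (28, 16)
  2P = (25, 11)
  3P = (11, 22)
  4P = (12, 21)
  5P = (13, 21)
  6P = (1, 4)
  7P = (7, 3)
  8P = (27, 15)
  ... (continuing to 35P)
  35P = O

ord(P) = 35


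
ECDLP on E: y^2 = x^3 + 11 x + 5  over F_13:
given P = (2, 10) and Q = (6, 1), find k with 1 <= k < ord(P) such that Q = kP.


Enumerate multiples of P until we hit Q = (6, 1):
  1P = (2, 10)
  2P = (6, 1)
Match found at i = 2.

k = 2


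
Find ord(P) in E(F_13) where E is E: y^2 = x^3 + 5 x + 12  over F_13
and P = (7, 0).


Compute successive multiples of P until we hit O:
  1P = (7, 0)
  2P = O

ord(P) = 2


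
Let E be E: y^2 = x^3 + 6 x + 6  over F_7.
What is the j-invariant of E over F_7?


Delta = -16(4 a^3 + 27 b^2) mod 7 = 3
-1728 * (4 a)^3 = -1728 * (4*6)^3 mod 7 = 6
j = 6 * 3^(-1) mod 7 = 2

j = 2 (mod 7)


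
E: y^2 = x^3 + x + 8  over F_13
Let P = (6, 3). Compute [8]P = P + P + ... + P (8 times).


k = 8 = 1000_2 (binary, LSB first: 0001)
Double-and-add from P = (6, 3):
  bit 0 = 0: acc unchanged = O
  bit 1 = 0: acc unchanged = O
  bit 2 = 0: acc unchanged = O
  bit 3 = 1: acc = O + (6, 10) = (6, 10)

8P = (6, 10)


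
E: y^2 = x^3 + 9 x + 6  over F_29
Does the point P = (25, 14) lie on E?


Check whether y^2 = x^3 + 9 x + 6 (mod 29) for (x, y) = (25, 14).
LHS: y^2 = 14^2 mod 29 = 22
RHS: x^3 + 9 x + 6 = 25^3 + 9*25 + 6 mod 29 = 22
LHS = RHS

Yes, on the curve


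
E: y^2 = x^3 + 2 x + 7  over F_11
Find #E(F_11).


For each x in F_11, count y with y^2 = x^3 + 2 x + 7 mod 11:
  x = 6: RHS = 4, y in [2, 9]  -> 2 point(s)
  x = 7: RHS = 1, y in [1, 10]  -> 2 point(s)
  x = 10: RHS = 4, y in [2, 9]  -> 2 point(s)
Affine points: 6. Add the point at infinity: total = 7.

#E(F_11) = 7


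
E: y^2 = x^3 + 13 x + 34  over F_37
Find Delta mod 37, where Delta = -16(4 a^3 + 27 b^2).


4 a^3 + 27 b^2 = 4*13^3 + 27*34^2 = 8788 + 31212 = 40000
Delta = -16 * (40000) = -640000
Delta mod 37 = 26

Delta = 26 (mod 37)


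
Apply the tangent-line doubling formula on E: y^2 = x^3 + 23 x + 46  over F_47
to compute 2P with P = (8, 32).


Doubling: s = (3 x1^2 + a) / (2 y1)
s = (3*8^2 + 23) / (2*32) mod 47 = 32
x3 = s^2 - 2 x1 mod 47 = 32^2 - 2*8 = 21
y3 = s (x1 - x3) - y1 mod 47 = 32 * (8 - 21) - 32 = 22

2P = (21, 22)


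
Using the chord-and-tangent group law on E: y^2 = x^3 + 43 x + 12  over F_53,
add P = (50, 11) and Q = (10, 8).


P != Q, so use the chord formula.
s = (y2 - y1) / (x2 - x1) = (50) / (13) mod 53 = 12
x3 = s^2 - x1 - x2 mod 53 = 12^2 - 50 - 10 = 31
y3 = s (x1 - x3) - y1 mod 53 = 12 * (50 - 31) - 11 = 5

P + Q = (31, 5)


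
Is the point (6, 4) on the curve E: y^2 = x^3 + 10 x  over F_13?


Check whether y^2 = x^3 + 10 x + 0 (mod 13) for (x, y) = (6, 4).
LHS: y^2 = 4^2 mod 13 = 3
RHS: x^3 + 10 x + 0 = 6^3 + 10*6 + 0 mod 13 = 3
LHS = RHS

Yes, on the curve


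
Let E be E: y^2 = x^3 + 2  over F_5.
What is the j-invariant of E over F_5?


Delta = -16(4 a^3 + 27 b^2) mod 5 = 2
-1728 * (4 a)^3 = -1728 * (4*0)^3 mod 5 = 0
j = 0 * 2^(-1) mod 5 = 0

j = 0 (mod 5)


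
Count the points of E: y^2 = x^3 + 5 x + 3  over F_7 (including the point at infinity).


For each x in F_7, count y with y^2 = x^3 + 5 x + 3 mod 7:
  x = 1: RHS = 2, y in [3, 4]  -> 2 point(s)
  x = 2: RHS = 0, y in [0]  -> 1 point(s)
  x = 6: RHS = 4, y in [2, 5]  -> 2 point(s)
Affine points: 5. Add the point at infinity: total = 6.

#E(F_7) = 6


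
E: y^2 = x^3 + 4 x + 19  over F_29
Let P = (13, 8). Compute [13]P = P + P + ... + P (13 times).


k = 13 = 1101_2 (binary, LSB first: 1011)
Double-and-add from P = (13, 8):
  bit 0 = 1: acc = O + (13, 8) = (13, 8)
  bit 1 = 0: acc unchanged = (13, 8)
  bit 2 = 1: acc = (13, 8) + (26, 26) = (18, 23)
  bit 3 = 1: acc = (18, 23) + (19, 20) = (1, 13)

13P = (1, 13)


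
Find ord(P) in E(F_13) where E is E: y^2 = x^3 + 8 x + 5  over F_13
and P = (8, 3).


Compute successive multiples of P until we hit O:
  1P = (8, 3)
  2P = (6, 3)
  3P = (12, 10)
  4P = (5, 12)
  5P = (9, 0)
  6P = (5, 1)
  7P = (12, 3)
  8P = (6, 10)
  ... (continuing to 10P)
  10P = O

ord(P) = 10


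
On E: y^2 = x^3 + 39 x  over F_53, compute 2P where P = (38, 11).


Doubling: s = (3 x1^2 + a) / (2 y1)
s = (3*38^2 + 39) / (2*11) mod 53 = 18
x3 = s^2 - 2 x1 mod 53 = 18^2 - 2*38 = 36
y3 = s (x1 - x3) - y1 mod 53 = 18 * (38 - 36) - 11 = 25

2P = (36, 25)


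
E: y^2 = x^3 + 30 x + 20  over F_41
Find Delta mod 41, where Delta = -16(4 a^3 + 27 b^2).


4 a^3 + 27 b^2 = 4*30^3 + 27*20^2 = 108000 + 10800 = 118800
Delta = -16 * (118800) = -1900800
Delta mod 41 = 1

Delta = 1 (mod 41)


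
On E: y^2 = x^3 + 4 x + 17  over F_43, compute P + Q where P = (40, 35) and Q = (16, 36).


P != Q, so use the chord formula.
s = (y2 - y1) / (x2 - x1) = (1) / (19) mod 43 = 34
x3 = s^2 - x1 - x2 mod 43 = 34^2 - 40 - 16 = 25
y3 = s (x1 - x3) - y1 mod 43 = 34 * (40 - 25) - 35 = 2

P + Q = (25, 2)


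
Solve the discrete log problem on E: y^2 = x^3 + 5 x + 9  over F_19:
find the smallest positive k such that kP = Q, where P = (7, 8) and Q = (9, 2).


Enumerate multiples of P until we hit Q = (9, 2):
  1P = (7, 8)
  2P = (5, 11)
  3P = (14, 12)
  4P = (15, 1)
  5P = (4, 6)
  6P = (0, 3)
  7P = (16, 10)
  8P = (12, 12)
  9P = (9, 17)
  10P = (9, 2)
Match found at i = 10.

k = 10


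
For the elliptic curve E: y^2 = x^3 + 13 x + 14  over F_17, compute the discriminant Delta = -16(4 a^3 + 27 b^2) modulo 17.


4 a^3 + 27 b^2 = 4*13^3 + 27*14^2 = 8788 + 5292 = 14080
Delta = -16 * (14080) = -225280
Delta mod 17 = 4

Delta = 4 (mod 17)


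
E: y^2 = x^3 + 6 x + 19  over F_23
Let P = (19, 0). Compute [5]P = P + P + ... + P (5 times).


k = 5 = 101_2 (binary, LSB first: 101)
Double-and-add from P = (19, 0):
  bit 0 = 1: acc = O + (19, 0) = (19, 0)
  bit 1 = 0: acc unchanged = (19, 0)
  bit 2 = 1: acc = (19, 0) + O = (19, 0)

5P = (19, 0)


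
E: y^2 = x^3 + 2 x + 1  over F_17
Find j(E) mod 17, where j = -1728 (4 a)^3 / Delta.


Delta = -16(4 a^3 + 27 b^2) mod 17 = 8
-1728 * (4 a)^3 = -1728 * (4*2)^3 mod 17 = 12
j = 12 * 8^(-1) mod 17 = 10

j = 10 (mod 17)


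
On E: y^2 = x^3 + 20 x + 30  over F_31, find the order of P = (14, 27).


Compute successive multiples of P until we hit O:
  1P = (14, 27)
  2P = (13, 21)
  3P = (9, 3)
  4P = (5, 10)
  5P = (6, 26)
  6P = (27, 14)
  7P = (22, 12)
  8P = (30, 3)
  ... (continuing to 38P)
  38P = O

ord(P) = 38


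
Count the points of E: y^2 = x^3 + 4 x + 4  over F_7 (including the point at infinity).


For each x in F_7, count y with y^2 = x^3 + 4 x + 4 mod 7:
  x = 0: RHS = 4, y in [2, 5]  -> 2 point(s)
  x = 1: RHS = 2, y in [3, 4]  -> 2 point(s)
  x = 3: RHS = 1, y in [1, 6]  -> 2 point(s)
  x = 4: RHS = 0, y in [0]  -> 1 point(s)
  x = 5: RHS = 2, y in [3, 4]  -> 2 point(s)
Affine points: 9. Add the point at infinity: total = 10.

#E(F_7) = 10


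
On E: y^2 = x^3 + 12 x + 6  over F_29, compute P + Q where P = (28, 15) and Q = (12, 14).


P != Q, so use the chord formula.
s = (y2 - y1) / (x2 - x1) = (28) / (13) mod 29 = 20
x3 = s^2 - x1 - x2 mod 29 = 20^2 - 28 - 12 = 12
y3 = s (x1 - x3) - y1 mod 29 = 20 * (28 - 12) - 15 = 15

P + Q = (12, 15)


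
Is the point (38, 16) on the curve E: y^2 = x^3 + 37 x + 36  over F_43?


Check whether y^2 = x^3 + 37 x + 36 (mod 43) for (x, y) = (38, 16).
LHS: y^2 = 16^2 mod 43 = 41
RHS: x^3 + 37 x + 36 = 38^3 + 37*38 + 36 mod 43 = 27
LHS != RHS

No, not on the curve


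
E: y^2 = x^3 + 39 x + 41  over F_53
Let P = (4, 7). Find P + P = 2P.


Doubling: s = (3 x1^2 + a) / (2 y1)
s = (3*4^2 + 39) / (2*7) mod 53 = 10
x3 = s^2 - 2 x1 mod 53 = 10^2 - 2*4 = 39
y3 = s (x1 - x3) - y1 mod 53 = 10 * (4 - 39) - 7 = 14

2P = (39, 14)


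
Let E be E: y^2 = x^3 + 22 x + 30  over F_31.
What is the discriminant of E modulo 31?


4 a^3 + 27 b^2 = 4*22^3 + 27*30^2 = 42592 + 24300 = 66892
Delta = -16 * (66892) = -1070272
Delta mod 31 = 3

Delta = 3 (mod 31)


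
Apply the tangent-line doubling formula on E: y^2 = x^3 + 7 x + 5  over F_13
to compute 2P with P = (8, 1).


Doubling: s = (3 x1^2 + a) / (2 y1)
s = (3*8^2 + 7) / (2*1) mod 13 = 2
x3 = s^2 - 2 x1 mod 13 = 2^2 - 2*8 = 1
y3 = s (x1 - x3) - y1 mod 13 = 2 * (8 - 1) - 1 = 0

2P = (1, 0)


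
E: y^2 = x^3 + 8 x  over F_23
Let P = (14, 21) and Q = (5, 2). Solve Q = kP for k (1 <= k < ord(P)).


Enumerate multiples of P until we hit Q = (5, 2):
  1P = (14, 21)
  2P = (1, 20)
  3P = (11, 4)
  4P = (2, 1)
  5P = (20, 15)
  6P = (13, 1)
  7P = (5, 21)
  8P = (4, 2)
  9P = (7, 13)
  10P = (8, 22)
  11P = (17, 14)
  12P = (0, 0)
  13P = (17, 9)
  14P = (8, 1)
  15P = (7, 10)
  16P = (4, 21)
  17P = (5, 2)
Match found at i = 17.

k = 17


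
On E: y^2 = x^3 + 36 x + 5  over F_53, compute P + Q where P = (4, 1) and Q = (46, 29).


P != Q, so use the chord formula.
s = (y2 - y1) / (x2 - x1) = (28) / (42) mod 53 = 36
x3 = s^2 - x1 - x2 mod 53 = 36^2 - 4 - 46 = 27
y3 = s (x1 - x3) - y1 mod 53 = 36 * (4 - 27) - 1 = 19

P + Q = (27, 19)


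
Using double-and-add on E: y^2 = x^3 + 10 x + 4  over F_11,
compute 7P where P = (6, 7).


k = 7 = 111_2 (binary, LSB first: 111)
Double-and-add from P = (6, 7):
  bit 0 = 1: acc = O + (6, 7) = (6, 7)
  bit 1 = 1: acc = (6, 7) + (0, 9) = (10, 9)
  bit 2 = 1: acc = (10, 9) + (9, 8) = (4, 8)

7P = (4, 8)


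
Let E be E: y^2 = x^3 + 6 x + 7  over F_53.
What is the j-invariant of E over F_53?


Delta = -16(4 a^3 + 27 b^2) mod 53 = 41
-1728 * (4 a)^3 = -1728 * (4*6)^3 mod 53 = 23
j = 23 * 41^(-1) mod 53 = 29

j = 29 (mod 53)


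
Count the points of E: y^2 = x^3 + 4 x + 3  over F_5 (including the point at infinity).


For each x in F_5, count y with y^2 = x^3 + 4 x + 3 mod 5:
  x = 2: RHS = 4, y in [2, 3]  -> 2 point(s)
Affine points: 2. Add the point at infinity: total = 3.

#E(F_5) = 3


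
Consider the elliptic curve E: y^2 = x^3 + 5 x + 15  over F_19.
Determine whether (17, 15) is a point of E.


Check whether y^2 = x^3 + 5 x + 15 (mod 19) for (x, y) = (17, 15).
LHS: y^2 = 15^2 mod 19 = 16
RHS: x^3 + 5 x + 15 = 17^3 + 5*17 + 15 mod 19 = 16
LHS = RHS

Yes, on the curve


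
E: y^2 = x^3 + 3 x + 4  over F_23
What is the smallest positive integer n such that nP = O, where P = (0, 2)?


Compute successive multiples of P until we hit O:
  1P = (0, 2)
  2P = (2, 8)
  3P = (7, 0)
  4P = (2, 15)
  5P = (0, 21)
  6P = O

ord(P) = 6


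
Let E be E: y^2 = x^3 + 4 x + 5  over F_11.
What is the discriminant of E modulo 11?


4 a^3 + 27 b^2 = 4*4^3 + 27*5^2 = 256 + 675 = 931
Delta = -16 * (931) = -14896
Delta mod 11 = 9

Delta = 9 (mod 11)


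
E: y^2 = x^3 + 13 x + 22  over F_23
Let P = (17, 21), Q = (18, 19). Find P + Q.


P != Q, so use the chord formula.
s = (y2 - y1) / (x2 - x1) = (21) / (1) mod 23 = 21
x3 = s^2 - x1 - x2 mod 23 = 21^2 - 17 - 18 = 15
y3 = s (x1 - x3) - y1 mod 23 = 21 * (17 - 15) - 21 = 21

P + Q = (15, 21)


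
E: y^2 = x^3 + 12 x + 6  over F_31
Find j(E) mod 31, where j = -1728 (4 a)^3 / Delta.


Delta = -16(4 a^3 + 27 b^2) mod 31 = 26
-1728 * (4 a)^3 = -1728 * (4*12)^3 mod 31 = 27
j = 27 * 26^(-1) mod 31 = 7

j = 7 (mod 31)


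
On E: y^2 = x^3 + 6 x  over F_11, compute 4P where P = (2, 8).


k = 4 = 100_2 (binary, LSB first: 001)
Double-and-add from P = (2, 8):
  bit 0 = 0: acc unchanged = O
  bit 1 = 0: acc unchanged = O
  bit 2 = 1: acc = O + (5, 10) = (5, 10)

4P = (5, 10)


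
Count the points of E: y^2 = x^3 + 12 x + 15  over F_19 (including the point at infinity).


For each x in F_19, count y with y^2 = x^3 + 12 x + 15 mod 19:
  x = 1: RHS = 9, y in [3, 16]  -> 2 point(s)
  x = 2: RHS = 9, y in [3, 16]  -> 2 point(s)
  x = 7: RHS = 5, y in [9, 10]  -> 2 point(s)
  x = 9: RHS = 16, y in [4, 15]  -> 2 point(s)
  x = 12: RHS = 6, y in [5, 14]  -> 2 point(s)
  x = 14: RHS = 1, y in [1, 18]  -> 2 point(s)
  x = 15: RHS = 17, y in [6, 13]  -> 2 point(s)
  x = 16: RHS = 9, y in [3, 16]  -> 2 point(s)
Affine points: 16. Add the point at infinity: total = 17.

#E(F_19) = 17


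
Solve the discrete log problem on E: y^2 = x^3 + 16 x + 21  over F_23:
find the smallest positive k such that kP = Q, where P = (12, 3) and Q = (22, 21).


Enumerate multiples of P until we hit Q = (22, 21):
  1P = (12, 3)
  2P = (3, 2)
  3P = (10, 10)
  4P = (19, 10)
  5P = (16, 16)
  6P = (7, 19)
  7P = (17, 13)
  8P = (21, 2)
  9P = (15, 5)
  10P = (22, 21)
Match found at i = 10.

k = 10


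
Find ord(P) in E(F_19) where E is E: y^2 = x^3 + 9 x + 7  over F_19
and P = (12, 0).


Compute successive multiples of P until we hit O:
  1P = (12, 0)
  2P = O

ord(P) = 2


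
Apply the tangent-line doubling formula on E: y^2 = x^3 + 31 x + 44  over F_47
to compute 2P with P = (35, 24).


Doubling: s = (3 x1^2 + a) / (2 y1)
s = (3*35^2 + 31) / (2*24) mod 47 = 40
x3 = s^2 - 2 x1 mod 47 = 40^2 - 2*35 = 26
y3 = s (x1 - x3) - y1 mod 47 = 40 * (35 - 26) - 24 = 7

2P = (26, 7)


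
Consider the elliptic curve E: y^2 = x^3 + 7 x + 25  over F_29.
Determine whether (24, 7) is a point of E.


Check whether y^2 = x^3 + 7 x + 25 (mod 29) for (x, y) = (24, 7).
LHS: y^2 = 7^2 mod 29 = 20
RHS: x^3 + 7 x + 25 = 24^3 + 7*24 + 25 mod 29 = 10
LHS != RHS

No, not on the curve


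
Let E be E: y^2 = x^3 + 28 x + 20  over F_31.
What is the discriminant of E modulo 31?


4 a^3 + 27 b^2 = 4*28^3 + 27*20^2 = 87808 + 10800 = 98608
Delta = -16 * (98608) = -1577728
Delta mod 31 = 17

Delta = 17 (mod 31)


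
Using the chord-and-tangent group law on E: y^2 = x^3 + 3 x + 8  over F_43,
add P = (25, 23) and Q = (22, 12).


P != Q, so use the chord formula.
s = (y2 - y1) / (x2 - x1) = (32) / (40) mod 43 = 18
x3 = s^2 - x1 - x2 mod 43 = 18^2 - 25 - 22 = 19
y3 = s (x1 - x3) - y1 mod 43 = 18 * (25 - 19) - 23 = 42

P + Q = (19, 42)


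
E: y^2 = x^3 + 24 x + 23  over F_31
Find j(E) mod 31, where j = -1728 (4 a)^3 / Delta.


Delta = -16(4 a^3 + 27 b^2) mod 31 = 8
-1728 * (4 a)^3 = -1728 * (4*24)^3 mod 31 = 30
j = 30 * 8^(-1) mod 31 = 27

j = 27 (mod 31)


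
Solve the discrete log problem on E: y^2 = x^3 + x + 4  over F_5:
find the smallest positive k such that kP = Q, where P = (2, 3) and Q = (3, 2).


Enumerate multiples of P until we hit Q = (3, 2):
  1P = (2, 3)
  2P = (0, 3)
  3P = (3, 2)
Match found at i = 3.

k = 3


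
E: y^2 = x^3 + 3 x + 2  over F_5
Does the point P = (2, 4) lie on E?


Check whether y^2 = x^3 + 3 x + 2 (mod 5) for (x, y) = (2, 4).
LHS: y^2 = 4^2 mod 5 = 1
RHS: x^3 + 3 x + 2 = 2^3 + 3*2 + 2 mod 5 = 1
LHS = RHS

Yes, on the curve


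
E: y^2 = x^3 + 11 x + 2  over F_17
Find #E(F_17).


For each x in F_17, count y with y^2 = x^3 + 11 x + 2 mod 17:
  x = 0: RHS = 2, y in [6, 11]  -> 2 point(s)
  x = 2: RHS = 15, y in [7, 10]  -> 2 point(s)
  x = 4: RHS = 8, y in [5, 12]  -> 2 point(s)
  x = 11: RHS = 9, y in [3, 14]  -> 2 point(s)
  x = 12: RHS = 9, y in [3, 14]  -> 2 point(s)
  x = 13: RHS = 13, y in [8, 9]  -> 2 point(s)
Affine points: 12. Add the point at infinity: total = 13.

#E(F_17) = 13


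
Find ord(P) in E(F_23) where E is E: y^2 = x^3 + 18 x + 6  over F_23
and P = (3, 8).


Compute successive multiples of P until we hit O:
  1P = (3, 8)
  2P = (2, 2)
  3P = (8, 8)
  4P = (12, 15)
  5P = (14, 9)
  6P = (10, 6)
  7P = (19, 13)
  8P = (17, 2)
  ... (continuing to 28P)
  28P = O

ord(P) = 28


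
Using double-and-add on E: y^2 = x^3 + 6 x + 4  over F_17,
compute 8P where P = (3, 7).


k = 8 = 1000_2 (binary, LSB first: 0001)
Double-and-add from P = (3, 7):
  bit 0 = 0: acc unchanged = O
  bit 1 = 0: acc unchanged = O
  bit 2 = 0: acc unchanged = O
  bit 3 = 1: acc = O + (7, 10) = (7, 10)

8P = (7, 10)


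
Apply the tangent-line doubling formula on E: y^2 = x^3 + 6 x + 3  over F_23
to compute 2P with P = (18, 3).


Doubling: s = (3 x1^2 + a) / (2 y1)
s = (3*18^2 + 6) / (2*3) mod 23 = 2
x3 = s^2 - 2 x1 mod 23 = 2^2 - 2*18 = 14
y3 = s (x1 - x3) - y1 mod 23 = 2 * (18 - 14) - 3 = 5

2P = (14, 5)


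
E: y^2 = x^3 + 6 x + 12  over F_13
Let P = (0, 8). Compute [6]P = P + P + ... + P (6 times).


k = 6 = 110_2 (binary, LSB first: 011)
Double-and-add from P = (0, 8):
  bit 0 = 0: acc unchanged = O
  bit 1 = 1: acc = O + (4, 10) = (4, 10)
  bit 2 = 1: acc = (4, 10) + (8, 0) = (4, 3)

6P = (4, 3)


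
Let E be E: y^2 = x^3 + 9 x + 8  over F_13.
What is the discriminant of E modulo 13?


4 a^3 + 27 b^2 = 4*9^3 + 27*8^2 = 2916 + 1728 = 4644
Delta = -16 * (4644) = -74304
Delta mod 13 = 4

Delta = 4 (mod 13)


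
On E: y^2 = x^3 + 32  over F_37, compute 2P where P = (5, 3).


Doubling: s = (3 x1^2 + a) / (2 y1)
s = (3*5^2 + 0) / (2*3) mod 37 = 31
x3 = s^2 - 2 x1 mod 37 = 31^2 - 2*5 = 26
y3 = s (x1 - x3) - y1 mod 37 = 31 * (5 - 26) - 3 = 12

2P = (26, 12)


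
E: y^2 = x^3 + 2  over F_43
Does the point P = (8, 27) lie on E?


Check whether y^2 = x^3 + 0 x + 2 (mod 43) for (x, y) = (8, 27).
LHS: y^2 = 27^2 mod 43 = 41
RHS: x^3 + 0 x + 2 = 8^3 + 0*8 + 2 mod 43 = 41
LHS = RHS

Yes, on the curve


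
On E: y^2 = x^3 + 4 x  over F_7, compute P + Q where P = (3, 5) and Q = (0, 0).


P != Q, so use the chord formula.
s = (y2 - y1) / (x2 - x1) = (2) / (4) mod 7 = 4
x3 = s^2 - x1 - x2 mod 7 = 4^2 - 3 - 0 = 6
y3 = s (x1 - x3) - y1 mod 7 = 4 * (3 - 6) - 5 = 4

P + Q = (6, 4)


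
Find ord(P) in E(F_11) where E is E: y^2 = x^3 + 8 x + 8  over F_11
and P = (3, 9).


Compute successive multiples of P until we hit O:
  1P = (3, 9)
  2P = (8, 10)
  3P = (4, 4)
  4P = (7, 0)
  5P = (4, 7)
  6P = (8, 1)
  7P = (3, 2)
  8P = O

ord(P) = 8


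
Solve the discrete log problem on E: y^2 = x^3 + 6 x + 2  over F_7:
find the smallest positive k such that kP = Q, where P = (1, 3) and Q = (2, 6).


Enumerate multiples of P until we hit Q = (2, 6):
  1P = (1, 3)
  2P = (2, 6)
Match found at i = 2.

k = 2


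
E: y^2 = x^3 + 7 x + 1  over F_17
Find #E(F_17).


For each x in F_17, count y with y^2 = x^3 + 7 x + 1 mod 17:
  x = 0: RHS = 1, y in [1, 16]  -> 2 point(s)
  x = 1: RHS = 9, y in [3, 14]  -> 2 point(s)
  x = 3: RHS = 15, y in [7, 10]  -> 2 point(s)
  x = 4: RHS = 8, y in [5, 12]  -> 2 point(s)
  x = 5: RHS = 8, y in [5, 12]  -> 2 point(s)
  x = 6: RHS = 4, y in [2, 15]  -> 2 point(s)
  x = 7: RHS = 2, y in [6, 11]  -> 2 point(s)
  x = 8: RHS = 8, y in [5, 12]  -> 2 point(s)
  x = 10: RHS = 0, y in [0]  -> 1 point(s)
  x = 11: RHS = 15, y in [7, 10]  -> 2 point(s)
  x = 14: RHS = 4, y in [2, 15]  -> 2 point(s)
  x = 15: RHS = 13, y in [8, 9]  -> 2 point(s)
Affine points: 23. Add the point at infinity: total = 24.

#E(F_17) = 24


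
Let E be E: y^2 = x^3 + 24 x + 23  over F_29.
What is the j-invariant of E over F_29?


Delta = -16(4 a^3 + 27 b^2) mod 29 = 17
-1728 * (4 a)^3 = -1728 * (4*24)^3 mod 29 = 19
j = 19 * 17^(-1) mod 29 = 25

j = 25 (mod 29)


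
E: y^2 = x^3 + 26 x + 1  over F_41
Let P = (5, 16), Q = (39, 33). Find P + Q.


P != Q, so use the chord formula.
s = (y2 - y1) / (x2 - x1) = (17) / (34) mod 41 = 21
x3 = s^2 - x1 - x2 mod 41 = 21^2 - 5 - 39 = 28
y3 = s (x1 - x3) - y1 mod 41 = 21 * (5 - 28) - 16 = 34

P + Q = (28, 34)


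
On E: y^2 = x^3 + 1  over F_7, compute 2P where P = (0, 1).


Doubling: s = (3 x1^2 + a) / (2 y1)
s = (3*0^2 + 0) / (2*1) mod 7 = 0
x3 = s^2 - 2 x1 mod 7 = 0^2 - 2*0 = 0
y3 = s (x1 - x3) - y1 mod 7 = 0 * (0 - 0) - 1 = 6

2P = (0, 6)


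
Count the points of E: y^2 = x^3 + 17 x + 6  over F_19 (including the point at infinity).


For each x in F_19, count y with y^2 = x^3 + 17 x + 6 mod 19:
  x = 0: RHS = 6, y in [5, 14]  -> 2 point(s)
  x = 1: RHS = 5, y in [9, 10]  -> 2 point(s)
  x = 4: RHS = 5, y in [9, 10]  -> 2 point(s)
  x = 5: RHS = 7, y in [8, 11]  -> 2 point(s)
  x = 6: RHS = 1, y in [1, 18]  -> 2 point(s)
  x = 10: RHS = 17, y in [6, 13]  -> 2 point(s)
  x = 11: RHS = 4, y in [2, 17]  -> 2 point(s)
  x = 12: RHS = 0, y in [0]  -> 1 point(s)
  x = 13: RHS = 11, y in [7, 12]  -> 2 point(s)
  x = 14: RHS = 5, y in [9, 10]  -> 2 point(s)
  x = 15: RHS = 7, y in [8, 11]  -> 2 point(s)
  x = 16: RHS = 4, y in [2, 17]  -> 2 point(s)
  x = 18: RHS = 7, y in [8, 11]  -> 2 point(s)
Affine points: 25. Add the point at infinity: total = 26.

#E(F_19) = 26


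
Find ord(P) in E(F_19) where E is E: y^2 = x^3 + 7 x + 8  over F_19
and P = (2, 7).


Compute successive multiples of P until we hit O:
  1P = (2, 7)
  2P = (15, 12)
  3P = (18, 0)
  4P = (15, 7)
  5P = (2, 12)
  6P = O

ord(P) = 6


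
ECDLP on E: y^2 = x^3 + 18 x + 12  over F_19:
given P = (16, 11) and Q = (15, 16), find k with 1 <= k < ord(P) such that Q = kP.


Enumerate multiples of P until we hit Q = (15, 16):
  1P = (16, 11)
  2P = (3, 13)
  3P = (17, 14)
  4P = (14, 14)
  5P = (15, 16)
Match found at i = 5.

k = 5


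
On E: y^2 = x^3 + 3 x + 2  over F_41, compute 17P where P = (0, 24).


k = 17 = 10001_2 (binary, LSB first: 10001)
Double-and-add from P = (0, 24):
  bit 0 = 1: acc = O + (0, 24) = (0, 24)
  bit 1 = 0: acc unchanged = (0, 24)
  bit 2 = 0: acc unchanged = (0, 24)
  bit 3 = 0: acc unchanged = (0, 24)
  bit 4 = 1: acc = (0, 24) + (23, 26) = (17, 28)

17P = (17, 28)


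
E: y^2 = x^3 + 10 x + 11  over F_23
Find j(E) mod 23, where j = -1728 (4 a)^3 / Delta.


Delta = -16(4 a^3 + 27 b^2) mod 23 = 16
-1728 * (4 a)^3 = -1728 * (4*10)^3 mod 23 = 4
j = 4 * 16^(-1) mod 23 = 6

j = 6 (mod 23)


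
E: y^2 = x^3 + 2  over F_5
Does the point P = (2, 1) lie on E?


Check whether y^2 = x^3 + 0 x + 2 (mod 5) for (x, y) = (2, 1).
LHS: y^2 = 1^2 mod 5 = 1
RHS: x^3 + 0 x + 2 = 2^3 + 0*2 + 2 mod 5 = 0
LHS != RHS

No, not on the curve


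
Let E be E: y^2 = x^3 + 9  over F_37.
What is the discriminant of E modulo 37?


4 a^3 + 27 b^2 = 4*0^3 + 27*9^2 = 0 + 2187 = 2187
Delta = -16 * (2187) = -34992
Delta mod 37 = 10

Delta = 10 (mod 37)


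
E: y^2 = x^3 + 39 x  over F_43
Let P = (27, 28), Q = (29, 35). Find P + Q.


P != Q, so use the chord formula.
s = (y2 - y1) / (x2 - x1) = (7) / (2) mod 43 = 25
x3 = s^2 - x1 - x2 mod 43 = 25^2 - 27 - 29 = 10
y3 = s (x1 - x3) - y1 mod 43 = 25 * (27 - 10) - 28 = 10

P + Q = (10, 10)


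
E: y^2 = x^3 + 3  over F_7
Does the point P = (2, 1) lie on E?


Check whether y^2 = x^3 + 0 x + 3 (mod 7) for (x, y) = (2, 1).
LHS: y^2 = 1^2 mod 7 = 1
RHS: x^3 + 0 x + 3 = 2^3 + 0*2 + 3 mod 7 = 4
LHS != RHS

No, not on the curve


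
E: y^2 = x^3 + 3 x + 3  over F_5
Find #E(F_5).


For each x in F_5, count y with y^2 = x^3 + 3 x + 3 mod 5:
  x = 3: RHS = 4, y in [2, 3]  -> 2 point(s)
  x = 4: RHS = 4, y in [2, 3]  -> 2 point(s)
Affine points: 4. Add the point at infinity: total = 5.

#E(F_5) = 5


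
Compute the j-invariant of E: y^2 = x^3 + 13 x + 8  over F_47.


Delta = -16(4 a^3 + 27 b^2) mod 47 = 4
-1728 * (4 a)^3 = -1728 * (4*13)^3 mod 47 = 12
j = 12 * 4^(-1) mod 47 = 3

j = 3 (mod 47)


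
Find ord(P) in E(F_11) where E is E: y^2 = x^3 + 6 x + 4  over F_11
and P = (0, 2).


Compute successive multiples of P until we hit O:
  1P = (0, 2)
  2P = (5, 7)
  3P = (7, 2)
  4P = (4, 9)
  5P = (8, 6)
  6P = (6, 6)
  7P = (3, 7)
  8P = (1, 0)
  ... (continuing to 16P)
  16P = O

ord(P) = 16


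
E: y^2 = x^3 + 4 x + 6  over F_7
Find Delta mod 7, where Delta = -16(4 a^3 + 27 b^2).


4 a^3 + 27 b^2 = 4*4^3 + 27*6^2 = 256 + 972 = 1228
Delta = -16 * (1228) = -19648
Delta mod 7 = 1

Delta = 1 (mod 7)


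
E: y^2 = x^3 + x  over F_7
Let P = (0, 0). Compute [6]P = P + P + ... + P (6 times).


k = 6 = 110_2 (binary, LSB first: 011)
Double-and-add from P = (0, 0):
  bit 0 = 0: acc unchanged = O
  bit 1 = 1: acc = O + O = O
  bit 2 = 1: acc = O + O = O

6P = O


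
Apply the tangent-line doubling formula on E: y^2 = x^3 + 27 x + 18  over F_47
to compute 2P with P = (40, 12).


Doubling: s = (3 x1^2 + a) / (2 y1)
s = (3*40^2 + 27) / (2*12) mod 47 = 19
x3 = s^2 - 2 x1 mod 47 = 19^2 - 2*40 = 46
y3 = s (x1 - x3) - y1 mod 47 = 19 * (40 - 46) - 12 = 15

2P = (46, 15)


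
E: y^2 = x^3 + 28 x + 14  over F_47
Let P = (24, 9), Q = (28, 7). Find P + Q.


P != Q, so use the chord formula.
s = (y2 - y1) / (x2 - x1) = (45) / (4) mod 47 = 23
x3 = s^2 - x1 - x2 mod 47 = 23^2 - 24 - 28 = 7
y3 = s (x1 - x3) - y1 mod 47 = 23 * (24 - 7) - 9 = 6

P + Q = (7, 6)


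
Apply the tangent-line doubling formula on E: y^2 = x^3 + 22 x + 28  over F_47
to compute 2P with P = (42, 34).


Doubling: s = (3 x1^2 + a) / (2 y1)
s = (3*42^2 + 22) / (2*34) mod 47 = 27
x3 = s^2 - 2 x1 mod 47 = 27^2 - 2*42 = 34
y3 = s (x1 - x3) - y1 mod 47 = 27 * (42 - 34) - 34 = 41

2P = (34, 41)


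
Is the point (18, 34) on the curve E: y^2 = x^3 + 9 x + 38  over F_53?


Check whether y^2 = x^3 + 9 x + 38 (mod 53) for (x, y) = (18, 34).
LHS: y^2 = 34^2 mod 53 = 43
RHS: x^3 + 9 x + 38 = 18^3 + 9*18 + 38 mod 53 = 43
LHS = RHS

Yes, on the curve


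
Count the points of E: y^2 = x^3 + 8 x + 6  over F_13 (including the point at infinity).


For each x in F_13, count y with y^2 = x^3 + 8 x + 6 mod 13:
  x = 2: RHS = 4, y in [2, 11]  -> 2 point(s)
  x = 6: RHS = 10, y in [6, 7]  -> 2 point(s)
  x = 8: RHS = 10, y in [6, 7]  -> 2 point(s)
  x = 9: RHS = 1, y in [1, 12]  -> 2 point(s)
  x = 12: RHS = 10, y in [6, 7]  -> 2 point(s)
Affine points: 10. Add the point at infinity: total = 11.

#E(F_13) = 11


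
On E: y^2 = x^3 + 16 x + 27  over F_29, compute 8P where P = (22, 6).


k = 8 = 1000_2 (binary, LSB first: 0001)
Double-and-add from P = (22, 6):
  bit 0 = 0: acc unchanged = O
  bit 1 = 0: acc unchanged = O
  bit 2 = 0: acc unchanged = O
  bit 3 = 1: acc = O + (21, 24) = (21, 24)

8P = (21, 24)


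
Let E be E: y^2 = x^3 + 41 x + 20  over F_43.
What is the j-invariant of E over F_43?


Delta = -16(4 a^3 + 27 b^2) mod 43 = 13
-1728 * (4 a)^3 = -1728 * (4*41)^3 mod 43 = 11
j = 11 * 13^(-1) mod 43 = 24

j = 24 (mod 43)


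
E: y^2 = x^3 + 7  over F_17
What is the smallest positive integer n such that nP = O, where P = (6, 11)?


Compute successive multiples of P until we hit O:
  1P = (6, 11)
  2P = (1, 12)
  3P = (8, 3)
  4P = (2, 7)
  5P = (10, 2)
  6P = (5, 8)
  7P = (15, 13)
  8P = (12, 16)
  ... (continuing to 18P)
  18P = O

ord(P) = 18


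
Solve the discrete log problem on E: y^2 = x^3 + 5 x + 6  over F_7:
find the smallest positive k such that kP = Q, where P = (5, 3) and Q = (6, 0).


Enumerate multiples of P until we hit Q = (6, 0):
  1P = (5, 3)
  2P = (6, 0)
Match found at i = 2.

k = 2


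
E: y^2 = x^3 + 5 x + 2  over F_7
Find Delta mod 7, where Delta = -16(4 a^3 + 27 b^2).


4 a^3 + 27 b^2 = 4*5^3 + 27*2^2 = 500 + 108 = 608
Delta = -16 * (608) = -9728
Delta mod 7 = 2

Delta = 2 (mod 7)


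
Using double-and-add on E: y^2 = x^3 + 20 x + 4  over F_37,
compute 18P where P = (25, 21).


k = 18 = 10010_2 (binary, LSB first: 01001)
Double-and-add from P = (25, 21):
  bit 0 = 0: acc unchanged = O
  bit 1 = 1: acc = O + (31, 36) = (31, 36)
  bit 2 = 0: acc unchanged = (31, 36)
  bit 3 = 0: acc unchanged = (31, 36)
  bit 4 = 1: acc = (31, 36) + (32, 1) = (15, 33)

18P = (15, 33)


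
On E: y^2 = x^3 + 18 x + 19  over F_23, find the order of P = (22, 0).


Compute successive multiples of P until we hit O:
  1P = (22, 0)
  2P = O

ord(P) = 2


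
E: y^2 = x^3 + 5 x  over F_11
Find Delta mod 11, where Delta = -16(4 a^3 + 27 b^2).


4 a^3 + 27 b^2 = 4*5^3 + 27*0^2 = 500 + 0 = 500
Delta = -16 * (500) = -8000
Delta mod 11 = 8

Delta = 8 (mod 11)
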